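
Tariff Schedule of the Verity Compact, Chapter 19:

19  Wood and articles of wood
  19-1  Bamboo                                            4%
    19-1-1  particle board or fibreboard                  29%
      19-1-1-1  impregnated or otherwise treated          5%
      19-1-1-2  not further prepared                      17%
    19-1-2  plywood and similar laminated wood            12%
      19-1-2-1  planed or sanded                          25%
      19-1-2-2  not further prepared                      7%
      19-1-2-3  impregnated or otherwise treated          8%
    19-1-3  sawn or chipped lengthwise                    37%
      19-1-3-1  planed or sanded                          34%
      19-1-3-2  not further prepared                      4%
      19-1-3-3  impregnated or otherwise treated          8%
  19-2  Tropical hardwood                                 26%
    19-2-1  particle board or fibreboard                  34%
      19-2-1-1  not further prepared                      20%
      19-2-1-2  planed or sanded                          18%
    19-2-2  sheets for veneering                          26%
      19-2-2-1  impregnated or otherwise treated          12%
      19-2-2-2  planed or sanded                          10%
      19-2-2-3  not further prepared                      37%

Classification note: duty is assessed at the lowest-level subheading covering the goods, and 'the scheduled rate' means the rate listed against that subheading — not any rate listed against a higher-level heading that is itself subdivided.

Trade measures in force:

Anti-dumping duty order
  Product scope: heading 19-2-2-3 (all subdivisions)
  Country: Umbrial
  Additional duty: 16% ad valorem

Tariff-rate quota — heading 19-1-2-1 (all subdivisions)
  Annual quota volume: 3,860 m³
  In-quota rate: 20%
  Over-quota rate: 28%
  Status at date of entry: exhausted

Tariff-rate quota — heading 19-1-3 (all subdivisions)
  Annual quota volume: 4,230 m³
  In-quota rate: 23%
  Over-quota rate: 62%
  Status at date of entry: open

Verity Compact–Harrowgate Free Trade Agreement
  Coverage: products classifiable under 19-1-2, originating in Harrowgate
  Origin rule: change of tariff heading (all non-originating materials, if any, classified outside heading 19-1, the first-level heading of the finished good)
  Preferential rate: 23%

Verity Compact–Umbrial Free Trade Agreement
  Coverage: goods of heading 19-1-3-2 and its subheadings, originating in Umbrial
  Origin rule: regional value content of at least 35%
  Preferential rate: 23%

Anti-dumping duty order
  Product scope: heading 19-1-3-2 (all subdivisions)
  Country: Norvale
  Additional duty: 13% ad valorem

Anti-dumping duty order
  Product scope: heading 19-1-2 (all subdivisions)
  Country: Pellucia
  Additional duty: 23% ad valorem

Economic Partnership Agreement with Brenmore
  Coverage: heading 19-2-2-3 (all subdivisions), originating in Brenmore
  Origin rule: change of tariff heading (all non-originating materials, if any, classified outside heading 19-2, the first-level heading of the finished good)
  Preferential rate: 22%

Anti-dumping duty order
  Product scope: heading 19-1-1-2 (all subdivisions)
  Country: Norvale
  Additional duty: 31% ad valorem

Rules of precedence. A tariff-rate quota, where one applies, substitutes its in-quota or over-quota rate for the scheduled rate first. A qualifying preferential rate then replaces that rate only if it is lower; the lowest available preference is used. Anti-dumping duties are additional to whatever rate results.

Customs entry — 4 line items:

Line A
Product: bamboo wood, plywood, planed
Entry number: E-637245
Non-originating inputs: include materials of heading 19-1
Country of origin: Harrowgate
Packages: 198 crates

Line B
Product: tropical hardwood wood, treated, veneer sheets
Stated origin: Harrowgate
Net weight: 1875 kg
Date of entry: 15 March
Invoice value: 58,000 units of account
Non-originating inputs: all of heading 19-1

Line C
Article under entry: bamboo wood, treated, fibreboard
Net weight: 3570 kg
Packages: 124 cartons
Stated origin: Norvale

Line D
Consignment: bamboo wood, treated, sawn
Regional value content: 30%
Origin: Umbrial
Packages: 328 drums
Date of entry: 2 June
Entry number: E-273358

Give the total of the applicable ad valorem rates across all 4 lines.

68%

Line A: bamboo → 19-1; plywood → 19-1-2; planed → 19-1-2-1. Scheduled 25%. quota on 19-1-2-1 exhausted → over-quota 28%; Harrowgate agreement on 19-1-2: CTH not met. → 28%.
Line B: tropical hardwood → 19-2; veneer sheets → 19-2-2; treated → 19-2-2-1. Scheduled 12%. Harrowgate agreement on 19-1-2: 19-2-2-1 not covered. → 12%.
Line C: bamboo → 19-1; fibreboard → 19-1-1; treated → 19-1-1-1. Scheduled 5%. No special measure applies. → 5%.
Line D: bamboo → 19-1; sawn → 19-1-3; treated → 19-1-3-3. Scheduled 8%. quota on 19-1-3 open → in-quota 23%; Umbrial agreement on 19-1-3-2: 19-1-3-3 not covered. → 23%.
Sum: 28% + 12% + 5% + 23% = 68%.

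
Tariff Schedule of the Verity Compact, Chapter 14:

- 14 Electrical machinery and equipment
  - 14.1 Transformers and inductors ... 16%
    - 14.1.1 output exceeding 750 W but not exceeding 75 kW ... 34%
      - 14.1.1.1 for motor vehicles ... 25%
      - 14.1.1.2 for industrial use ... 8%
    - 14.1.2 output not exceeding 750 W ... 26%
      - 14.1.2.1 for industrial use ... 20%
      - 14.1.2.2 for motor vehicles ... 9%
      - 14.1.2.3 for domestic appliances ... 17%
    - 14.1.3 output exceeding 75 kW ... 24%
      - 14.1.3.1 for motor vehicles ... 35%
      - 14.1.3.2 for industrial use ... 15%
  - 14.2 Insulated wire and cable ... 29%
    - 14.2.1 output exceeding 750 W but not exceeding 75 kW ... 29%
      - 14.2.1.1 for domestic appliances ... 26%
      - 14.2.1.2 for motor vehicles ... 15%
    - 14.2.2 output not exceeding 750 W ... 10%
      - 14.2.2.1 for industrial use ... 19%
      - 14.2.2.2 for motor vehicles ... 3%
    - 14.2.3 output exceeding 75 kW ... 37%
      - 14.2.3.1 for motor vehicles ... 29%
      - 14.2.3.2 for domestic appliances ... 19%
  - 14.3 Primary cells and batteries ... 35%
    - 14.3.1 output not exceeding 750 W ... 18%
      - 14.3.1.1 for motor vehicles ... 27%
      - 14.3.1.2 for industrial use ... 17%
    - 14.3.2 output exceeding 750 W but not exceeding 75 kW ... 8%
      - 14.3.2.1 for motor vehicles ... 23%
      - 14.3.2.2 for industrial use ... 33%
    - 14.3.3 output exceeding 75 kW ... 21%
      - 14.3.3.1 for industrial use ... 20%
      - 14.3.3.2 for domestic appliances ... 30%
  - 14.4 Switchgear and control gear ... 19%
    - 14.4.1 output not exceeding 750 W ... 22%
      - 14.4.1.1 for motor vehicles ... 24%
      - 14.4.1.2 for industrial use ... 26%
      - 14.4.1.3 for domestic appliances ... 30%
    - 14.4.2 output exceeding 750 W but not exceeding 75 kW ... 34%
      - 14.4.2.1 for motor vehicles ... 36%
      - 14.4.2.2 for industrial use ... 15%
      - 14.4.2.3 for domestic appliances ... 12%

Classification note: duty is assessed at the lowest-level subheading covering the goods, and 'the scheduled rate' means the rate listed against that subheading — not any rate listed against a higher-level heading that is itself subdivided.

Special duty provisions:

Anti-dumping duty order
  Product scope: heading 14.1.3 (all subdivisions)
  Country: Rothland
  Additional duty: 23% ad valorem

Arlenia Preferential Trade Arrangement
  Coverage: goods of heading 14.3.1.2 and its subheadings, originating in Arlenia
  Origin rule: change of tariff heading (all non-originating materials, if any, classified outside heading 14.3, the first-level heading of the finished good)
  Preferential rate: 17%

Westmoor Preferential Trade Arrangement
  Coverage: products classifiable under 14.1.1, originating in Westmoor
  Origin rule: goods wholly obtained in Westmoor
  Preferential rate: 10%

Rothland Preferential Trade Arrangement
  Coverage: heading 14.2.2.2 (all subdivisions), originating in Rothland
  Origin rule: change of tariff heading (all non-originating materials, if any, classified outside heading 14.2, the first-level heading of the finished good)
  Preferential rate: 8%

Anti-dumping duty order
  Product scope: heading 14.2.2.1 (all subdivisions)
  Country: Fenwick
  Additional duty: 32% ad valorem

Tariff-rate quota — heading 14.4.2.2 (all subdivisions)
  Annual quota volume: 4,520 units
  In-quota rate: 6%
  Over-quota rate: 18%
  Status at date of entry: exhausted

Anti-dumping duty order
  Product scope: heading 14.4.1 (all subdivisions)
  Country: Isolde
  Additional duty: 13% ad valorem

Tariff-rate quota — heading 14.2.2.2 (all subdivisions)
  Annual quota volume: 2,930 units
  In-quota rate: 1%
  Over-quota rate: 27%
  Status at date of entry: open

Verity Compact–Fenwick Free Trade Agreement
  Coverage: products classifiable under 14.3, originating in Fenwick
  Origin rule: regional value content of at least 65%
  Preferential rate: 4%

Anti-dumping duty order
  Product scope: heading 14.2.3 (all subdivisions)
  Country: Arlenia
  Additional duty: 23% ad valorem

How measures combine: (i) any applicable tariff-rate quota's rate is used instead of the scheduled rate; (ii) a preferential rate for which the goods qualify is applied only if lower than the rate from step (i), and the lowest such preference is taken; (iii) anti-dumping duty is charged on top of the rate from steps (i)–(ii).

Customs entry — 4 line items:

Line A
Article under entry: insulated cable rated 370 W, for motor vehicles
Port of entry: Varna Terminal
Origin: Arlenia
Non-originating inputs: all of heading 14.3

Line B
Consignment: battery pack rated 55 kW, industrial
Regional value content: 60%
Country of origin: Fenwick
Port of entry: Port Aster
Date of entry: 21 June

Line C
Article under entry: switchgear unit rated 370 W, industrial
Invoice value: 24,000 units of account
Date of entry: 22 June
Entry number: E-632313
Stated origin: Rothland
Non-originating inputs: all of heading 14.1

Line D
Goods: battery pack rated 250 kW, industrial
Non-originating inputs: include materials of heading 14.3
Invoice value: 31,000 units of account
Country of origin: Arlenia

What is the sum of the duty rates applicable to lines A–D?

80%

Line A: insulated cable → 14.2; rated 370 W → 14.2.2; for motor vehicles → 14.2.2.2. Scheduled 3%. quota on 14.2.2.2 open → in-quota 1%; Arlenia agreement on 14.3.1.2: 14.2.2.2 not covered. → 1%.
Line B: battery pack → 14.3; rated 55 kW → 14.3.2; industrial → 14.3.2.2. Scheduled 33%. Fenwick agreement on 14.3: RVC < 65%. → 33%.
Line C: switchgear unit → 14.4; rated 370 W → 14.4.1; industrial → 14.4.1.2. Scheduled 26%. Rothland agreement on 14.2.2.2: 14.4.1.2 not covered. → 26%.
Line D: battery pack → 14.3; rated 250 kW → 14.3.3; industrial → 14.3.3.1. Scheduled 20%. Arlenia agreement on 14.3.1.2: 14.3.3.1 not covered. → 20%.
Sum: 1% + 33% + 26% + 20% = 80%.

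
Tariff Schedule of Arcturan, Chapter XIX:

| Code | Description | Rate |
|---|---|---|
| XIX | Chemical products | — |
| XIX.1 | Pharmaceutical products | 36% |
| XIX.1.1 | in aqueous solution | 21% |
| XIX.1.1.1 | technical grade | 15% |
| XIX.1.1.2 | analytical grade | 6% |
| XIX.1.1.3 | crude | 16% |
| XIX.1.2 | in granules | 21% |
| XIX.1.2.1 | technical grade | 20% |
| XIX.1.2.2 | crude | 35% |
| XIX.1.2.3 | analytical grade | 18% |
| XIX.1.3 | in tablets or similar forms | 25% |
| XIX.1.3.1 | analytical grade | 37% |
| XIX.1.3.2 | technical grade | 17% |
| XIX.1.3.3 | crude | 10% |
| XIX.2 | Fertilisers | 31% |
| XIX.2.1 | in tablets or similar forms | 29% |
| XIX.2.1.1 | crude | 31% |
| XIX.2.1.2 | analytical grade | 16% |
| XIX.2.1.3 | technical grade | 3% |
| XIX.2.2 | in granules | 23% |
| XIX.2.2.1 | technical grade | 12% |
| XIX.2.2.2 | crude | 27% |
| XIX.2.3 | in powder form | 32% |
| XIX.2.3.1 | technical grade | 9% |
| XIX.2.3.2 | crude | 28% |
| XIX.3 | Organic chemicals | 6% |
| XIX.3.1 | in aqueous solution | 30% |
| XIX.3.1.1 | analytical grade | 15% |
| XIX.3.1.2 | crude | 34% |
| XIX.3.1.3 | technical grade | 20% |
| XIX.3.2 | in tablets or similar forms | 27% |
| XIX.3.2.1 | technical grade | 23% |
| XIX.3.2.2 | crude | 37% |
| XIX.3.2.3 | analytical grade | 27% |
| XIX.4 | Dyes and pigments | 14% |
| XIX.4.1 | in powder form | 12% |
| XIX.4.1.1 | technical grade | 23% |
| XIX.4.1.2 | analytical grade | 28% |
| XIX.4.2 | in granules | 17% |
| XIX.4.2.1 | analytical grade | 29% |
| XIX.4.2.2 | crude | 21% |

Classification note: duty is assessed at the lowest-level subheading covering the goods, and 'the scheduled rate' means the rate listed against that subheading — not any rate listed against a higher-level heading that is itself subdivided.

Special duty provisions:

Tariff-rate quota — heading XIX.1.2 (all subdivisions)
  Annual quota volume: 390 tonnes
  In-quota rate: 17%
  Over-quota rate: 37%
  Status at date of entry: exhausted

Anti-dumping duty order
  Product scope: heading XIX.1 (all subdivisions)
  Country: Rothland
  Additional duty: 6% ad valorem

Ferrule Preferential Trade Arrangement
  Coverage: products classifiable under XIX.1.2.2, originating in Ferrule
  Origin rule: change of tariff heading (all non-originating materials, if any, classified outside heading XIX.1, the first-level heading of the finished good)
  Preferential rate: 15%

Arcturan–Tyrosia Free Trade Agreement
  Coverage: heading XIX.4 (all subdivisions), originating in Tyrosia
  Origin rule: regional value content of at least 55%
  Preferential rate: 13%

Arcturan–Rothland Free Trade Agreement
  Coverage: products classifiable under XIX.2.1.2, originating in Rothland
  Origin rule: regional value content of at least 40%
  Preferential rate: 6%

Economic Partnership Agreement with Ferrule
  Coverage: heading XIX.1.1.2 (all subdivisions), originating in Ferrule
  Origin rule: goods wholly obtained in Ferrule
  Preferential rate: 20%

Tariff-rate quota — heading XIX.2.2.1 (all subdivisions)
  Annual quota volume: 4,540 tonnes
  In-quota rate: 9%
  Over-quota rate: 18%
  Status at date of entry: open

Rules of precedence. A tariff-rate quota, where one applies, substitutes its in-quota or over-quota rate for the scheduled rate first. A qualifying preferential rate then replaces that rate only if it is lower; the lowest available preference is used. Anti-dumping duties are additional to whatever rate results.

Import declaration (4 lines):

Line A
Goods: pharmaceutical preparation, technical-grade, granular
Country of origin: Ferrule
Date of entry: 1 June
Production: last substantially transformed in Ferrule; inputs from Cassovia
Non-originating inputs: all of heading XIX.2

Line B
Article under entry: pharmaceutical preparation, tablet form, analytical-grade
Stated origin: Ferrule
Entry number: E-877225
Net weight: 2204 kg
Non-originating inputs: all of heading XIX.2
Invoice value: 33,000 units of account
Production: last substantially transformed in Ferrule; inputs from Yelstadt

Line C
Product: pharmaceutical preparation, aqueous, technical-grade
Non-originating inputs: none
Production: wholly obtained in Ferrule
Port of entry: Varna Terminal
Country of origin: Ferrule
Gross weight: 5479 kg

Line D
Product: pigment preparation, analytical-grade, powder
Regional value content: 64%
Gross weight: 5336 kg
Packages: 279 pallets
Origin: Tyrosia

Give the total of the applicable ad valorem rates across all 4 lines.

Line A: pharmaceutical → XIX.1; granular → XIX.1.2; technical-grade → XIX.1.2.1. Scheduled 20%. quota on XIX.1.2 exhausted → over-quota 37%; Ferrule agreement on XIX.1.2.2: XIX.1.2.1 not covered; Ferrule agreement on XIX.1.1.2: XIX.1.2.1 not covered. → 37%.
Line B: pharmaceutical → XIX.1; tablet form → XIX.1.3; analytical-grade → XIX.1.3.1. Scheduled 37%. Ferrule agreement on XIX.1.2.2: XIX.1.3.1 not covered; Ferrule agreement on XIX.1.1.2: XIX.1.3.1 not covered. → 37%.
Line C: pharmaceutical → XIX.1; aqueous → XIX.1.1; technical-grade → XIX.1.1.1. Scheduled 15%. Ferrule agreement on XIX.1.2.2: XIX.1.1.1 not covered; Ferrule agreement on XIX.1.1.2: XIX.1.1.1 not covered. → 15%.
Line D: pigment → XIX.4; powder → XIX.4.1; analytical-grade → XIX.4.1.2. Scheduled 28%. Tyrosia agreement on XIX.4: RVC ≥ 55% → 13% available; preferential 13%. → 13%.
Sum: 37% + 37% + 15% + 13% = 102%.

102%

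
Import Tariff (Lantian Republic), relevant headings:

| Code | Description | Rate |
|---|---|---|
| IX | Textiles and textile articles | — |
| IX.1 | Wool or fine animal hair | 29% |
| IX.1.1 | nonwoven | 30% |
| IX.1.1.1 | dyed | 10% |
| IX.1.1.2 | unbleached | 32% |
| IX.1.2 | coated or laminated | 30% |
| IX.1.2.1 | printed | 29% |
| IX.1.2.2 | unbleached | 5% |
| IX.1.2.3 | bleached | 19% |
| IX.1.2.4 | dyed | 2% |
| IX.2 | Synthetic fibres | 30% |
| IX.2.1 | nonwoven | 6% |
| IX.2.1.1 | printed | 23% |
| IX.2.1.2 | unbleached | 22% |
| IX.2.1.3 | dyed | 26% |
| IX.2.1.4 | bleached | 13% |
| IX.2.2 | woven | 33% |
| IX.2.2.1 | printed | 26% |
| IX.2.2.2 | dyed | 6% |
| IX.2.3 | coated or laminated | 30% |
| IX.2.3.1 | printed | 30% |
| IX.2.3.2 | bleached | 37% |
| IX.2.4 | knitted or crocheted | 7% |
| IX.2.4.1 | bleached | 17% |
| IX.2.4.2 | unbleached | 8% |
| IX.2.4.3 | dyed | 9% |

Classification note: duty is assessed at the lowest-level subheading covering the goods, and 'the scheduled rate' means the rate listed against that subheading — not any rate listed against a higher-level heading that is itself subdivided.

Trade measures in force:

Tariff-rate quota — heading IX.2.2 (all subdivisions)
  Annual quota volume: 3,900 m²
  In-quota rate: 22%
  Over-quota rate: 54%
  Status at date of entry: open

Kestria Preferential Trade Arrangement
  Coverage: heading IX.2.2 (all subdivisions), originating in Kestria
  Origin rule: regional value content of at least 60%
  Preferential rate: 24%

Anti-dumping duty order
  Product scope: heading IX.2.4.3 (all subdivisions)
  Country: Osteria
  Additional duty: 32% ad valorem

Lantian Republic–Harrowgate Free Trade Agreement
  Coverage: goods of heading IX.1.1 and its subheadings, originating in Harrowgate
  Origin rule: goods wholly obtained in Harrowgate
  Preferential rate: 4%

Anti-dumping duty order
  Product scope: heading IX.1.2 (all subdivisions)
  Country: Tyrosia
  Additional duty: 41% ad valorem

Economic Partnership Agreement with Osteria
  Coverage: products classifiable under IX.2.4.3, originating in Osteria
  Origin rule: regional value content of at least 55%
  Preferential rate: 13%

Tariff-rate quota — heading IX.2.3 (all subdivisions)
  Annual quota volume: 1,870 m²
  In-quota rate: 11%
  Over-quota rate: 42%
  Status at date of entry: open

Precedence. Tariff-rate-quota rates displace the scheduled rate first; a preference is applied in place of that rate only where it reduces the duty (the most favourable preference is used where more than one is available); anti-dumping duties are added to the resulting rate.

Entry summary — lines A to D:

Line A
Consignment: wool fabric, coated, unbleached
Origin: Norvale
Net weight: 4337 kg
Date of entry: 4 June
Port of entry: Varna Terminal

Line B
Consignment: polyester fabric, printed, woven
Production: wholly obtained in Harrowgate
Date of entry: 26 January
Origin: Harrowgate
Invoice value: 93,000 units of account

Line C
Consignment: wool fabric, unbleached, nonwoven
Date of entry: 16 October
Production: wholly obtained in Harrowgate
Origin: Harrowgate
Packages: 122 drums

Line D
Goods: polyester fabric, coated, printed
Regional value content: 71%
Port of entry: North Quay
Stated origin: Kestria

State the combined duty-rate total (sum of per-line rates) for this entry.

Line A: wool → IX.1; coated → IX.1.2; unbleached → IX.1.2.2. Scheduled 5%. No special measure applies. → 5%.
Line B: polyester → IX.2; woven → IX.2.2; printed → IX.2.2.1. Scheduled 26%. quota on IX.2.2 open → in-quota 22%; Harrowgate agreement on IX.1.1: IX.2.2.1 not covered. → 22%.
Line C: wool → IX.1; nonwoven → IX.1.1; unbleached → IX.1.1.2. Scheduled 32%. Harrowgate agreement on IX.1.1: wholly obtained → 4% available; preferential 4%. → 4%.
Line D: polyester → IX.2; coated → IX.2.3; printed → IX.2.3.1. Scheduled 30%. quota on IX.2.3 open → in-quota 11%; Kestria agreement on IX.2.2: IX.2.3.1 not covered. → 11%.
Sum: 5% + 22% + 4% + 11% = 42%.

42%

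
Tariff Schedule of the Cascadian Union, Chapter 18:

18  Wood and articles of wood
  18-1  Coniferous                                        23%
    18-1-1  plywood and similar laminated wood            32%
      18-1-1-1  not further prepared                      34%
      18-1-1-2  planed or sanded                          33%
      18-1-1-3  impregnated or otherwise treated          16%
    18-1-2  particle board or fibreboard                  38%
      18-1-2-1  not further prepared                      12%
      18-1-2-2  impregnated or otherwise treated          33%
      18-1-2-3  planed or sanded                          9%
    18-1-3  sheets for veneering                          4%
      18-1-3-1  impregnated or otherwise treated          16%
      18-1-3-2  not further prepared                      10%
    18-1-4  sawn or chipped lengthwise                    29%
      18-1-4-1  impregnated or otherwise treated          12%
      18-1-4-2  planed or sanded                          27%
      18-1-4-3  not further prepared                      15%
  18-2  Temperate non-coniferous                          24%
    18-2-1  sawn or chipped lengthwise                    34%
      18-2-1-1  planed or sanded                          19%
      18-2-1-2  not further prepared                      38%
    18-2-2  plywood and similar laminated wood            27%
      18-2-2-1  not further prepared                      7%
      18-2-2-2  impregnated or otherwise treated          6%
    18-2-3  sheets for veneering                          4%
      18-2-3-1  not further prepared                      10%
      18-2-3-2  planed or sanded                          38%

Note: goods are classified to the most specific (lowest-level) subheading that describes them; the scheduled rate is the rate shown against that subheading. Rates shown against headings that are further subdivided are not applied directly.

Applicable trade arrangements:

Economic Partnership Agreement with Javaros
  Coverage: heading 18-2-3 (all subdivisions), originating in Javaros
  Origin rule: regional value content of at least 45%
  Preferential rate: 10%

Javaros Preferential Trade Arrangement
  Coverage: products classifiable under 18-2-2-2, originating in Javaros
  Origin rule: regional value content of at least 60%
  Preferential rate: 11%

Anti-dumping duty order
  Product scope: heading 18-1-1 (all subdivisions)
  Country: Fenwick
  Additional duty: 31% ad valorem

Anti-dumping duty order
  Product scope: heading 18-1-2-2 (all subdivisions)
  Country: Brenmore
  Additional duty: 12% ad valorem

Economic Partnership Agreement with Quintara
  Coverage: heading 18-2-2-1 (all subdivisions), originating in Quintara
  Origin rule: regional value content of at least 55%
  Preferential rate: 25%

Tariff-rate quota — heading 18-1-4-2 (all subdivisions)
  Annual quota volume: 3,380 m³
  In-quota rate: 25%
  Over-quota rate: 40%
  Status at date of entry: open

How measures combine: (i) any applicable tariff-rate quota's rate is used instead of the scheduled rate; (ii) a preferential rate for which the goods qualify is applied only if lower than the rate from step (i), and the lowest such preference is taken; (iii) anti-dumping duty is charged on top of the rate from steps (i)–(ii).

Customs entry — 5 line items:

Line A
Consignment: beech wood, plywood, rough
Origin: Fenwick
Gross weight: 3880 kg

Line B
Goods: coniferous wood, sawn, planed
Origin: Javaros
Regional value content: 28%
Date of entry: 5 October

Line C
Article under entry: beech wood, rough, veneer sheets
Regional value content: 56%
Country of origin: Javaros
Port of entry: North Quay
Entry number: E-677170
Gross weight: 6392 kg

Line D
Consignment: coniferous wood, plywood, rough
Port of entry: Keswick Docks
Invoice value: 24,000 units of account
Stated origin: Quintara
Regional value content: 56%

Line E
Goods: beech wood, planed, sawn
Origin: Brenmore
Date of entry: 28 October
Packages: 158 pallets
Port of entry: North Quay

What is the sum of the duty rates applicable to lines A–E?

95%

Line A: beech → 18-2; plywood → 18-2-2; rough → 18-2-2-1. Scheduled 7%. No special measure applies. → 7%.
Line B: coniferous → 18-1; sawn → 18-1-4; planed → 18-1-4-2. Scheduled 27%. quota on 18-1-4-2 open → in-quota 25%; Javaros agreement on 18-2-3: 18-1-4-2 not covered; Javaros agreement on 18-2-2-2: 18-1-4-2 not covered. → 25%.
Line C: beech → 18-2; veneer sheets → 18-2-3; rough → 18-2-3-1. Scheduled 10%. Javaros agreement on 18-2-3: RVC ≥ 45% → 10% available; Javaros agreement on 18-2-2-2: 18-2-3-1 not covered; preference 10% not lower than 10% → no reduction. → 10%.
Line D: coniferous → 18-1; plywood → 18-1-1; rough → 18-1-1-1. Scheduled 34%. Quintara agreement on 18-2-2-1: 18-1-1-1 not covered. → 34%.
Line E: beech → 18-2; sawn → 18-2-1; planed → 18-2-1-1. Scheduled 19%. No special measure applies. → 19%.
Sum: 7% + 25% + 10% + 34% + 19% = 95%.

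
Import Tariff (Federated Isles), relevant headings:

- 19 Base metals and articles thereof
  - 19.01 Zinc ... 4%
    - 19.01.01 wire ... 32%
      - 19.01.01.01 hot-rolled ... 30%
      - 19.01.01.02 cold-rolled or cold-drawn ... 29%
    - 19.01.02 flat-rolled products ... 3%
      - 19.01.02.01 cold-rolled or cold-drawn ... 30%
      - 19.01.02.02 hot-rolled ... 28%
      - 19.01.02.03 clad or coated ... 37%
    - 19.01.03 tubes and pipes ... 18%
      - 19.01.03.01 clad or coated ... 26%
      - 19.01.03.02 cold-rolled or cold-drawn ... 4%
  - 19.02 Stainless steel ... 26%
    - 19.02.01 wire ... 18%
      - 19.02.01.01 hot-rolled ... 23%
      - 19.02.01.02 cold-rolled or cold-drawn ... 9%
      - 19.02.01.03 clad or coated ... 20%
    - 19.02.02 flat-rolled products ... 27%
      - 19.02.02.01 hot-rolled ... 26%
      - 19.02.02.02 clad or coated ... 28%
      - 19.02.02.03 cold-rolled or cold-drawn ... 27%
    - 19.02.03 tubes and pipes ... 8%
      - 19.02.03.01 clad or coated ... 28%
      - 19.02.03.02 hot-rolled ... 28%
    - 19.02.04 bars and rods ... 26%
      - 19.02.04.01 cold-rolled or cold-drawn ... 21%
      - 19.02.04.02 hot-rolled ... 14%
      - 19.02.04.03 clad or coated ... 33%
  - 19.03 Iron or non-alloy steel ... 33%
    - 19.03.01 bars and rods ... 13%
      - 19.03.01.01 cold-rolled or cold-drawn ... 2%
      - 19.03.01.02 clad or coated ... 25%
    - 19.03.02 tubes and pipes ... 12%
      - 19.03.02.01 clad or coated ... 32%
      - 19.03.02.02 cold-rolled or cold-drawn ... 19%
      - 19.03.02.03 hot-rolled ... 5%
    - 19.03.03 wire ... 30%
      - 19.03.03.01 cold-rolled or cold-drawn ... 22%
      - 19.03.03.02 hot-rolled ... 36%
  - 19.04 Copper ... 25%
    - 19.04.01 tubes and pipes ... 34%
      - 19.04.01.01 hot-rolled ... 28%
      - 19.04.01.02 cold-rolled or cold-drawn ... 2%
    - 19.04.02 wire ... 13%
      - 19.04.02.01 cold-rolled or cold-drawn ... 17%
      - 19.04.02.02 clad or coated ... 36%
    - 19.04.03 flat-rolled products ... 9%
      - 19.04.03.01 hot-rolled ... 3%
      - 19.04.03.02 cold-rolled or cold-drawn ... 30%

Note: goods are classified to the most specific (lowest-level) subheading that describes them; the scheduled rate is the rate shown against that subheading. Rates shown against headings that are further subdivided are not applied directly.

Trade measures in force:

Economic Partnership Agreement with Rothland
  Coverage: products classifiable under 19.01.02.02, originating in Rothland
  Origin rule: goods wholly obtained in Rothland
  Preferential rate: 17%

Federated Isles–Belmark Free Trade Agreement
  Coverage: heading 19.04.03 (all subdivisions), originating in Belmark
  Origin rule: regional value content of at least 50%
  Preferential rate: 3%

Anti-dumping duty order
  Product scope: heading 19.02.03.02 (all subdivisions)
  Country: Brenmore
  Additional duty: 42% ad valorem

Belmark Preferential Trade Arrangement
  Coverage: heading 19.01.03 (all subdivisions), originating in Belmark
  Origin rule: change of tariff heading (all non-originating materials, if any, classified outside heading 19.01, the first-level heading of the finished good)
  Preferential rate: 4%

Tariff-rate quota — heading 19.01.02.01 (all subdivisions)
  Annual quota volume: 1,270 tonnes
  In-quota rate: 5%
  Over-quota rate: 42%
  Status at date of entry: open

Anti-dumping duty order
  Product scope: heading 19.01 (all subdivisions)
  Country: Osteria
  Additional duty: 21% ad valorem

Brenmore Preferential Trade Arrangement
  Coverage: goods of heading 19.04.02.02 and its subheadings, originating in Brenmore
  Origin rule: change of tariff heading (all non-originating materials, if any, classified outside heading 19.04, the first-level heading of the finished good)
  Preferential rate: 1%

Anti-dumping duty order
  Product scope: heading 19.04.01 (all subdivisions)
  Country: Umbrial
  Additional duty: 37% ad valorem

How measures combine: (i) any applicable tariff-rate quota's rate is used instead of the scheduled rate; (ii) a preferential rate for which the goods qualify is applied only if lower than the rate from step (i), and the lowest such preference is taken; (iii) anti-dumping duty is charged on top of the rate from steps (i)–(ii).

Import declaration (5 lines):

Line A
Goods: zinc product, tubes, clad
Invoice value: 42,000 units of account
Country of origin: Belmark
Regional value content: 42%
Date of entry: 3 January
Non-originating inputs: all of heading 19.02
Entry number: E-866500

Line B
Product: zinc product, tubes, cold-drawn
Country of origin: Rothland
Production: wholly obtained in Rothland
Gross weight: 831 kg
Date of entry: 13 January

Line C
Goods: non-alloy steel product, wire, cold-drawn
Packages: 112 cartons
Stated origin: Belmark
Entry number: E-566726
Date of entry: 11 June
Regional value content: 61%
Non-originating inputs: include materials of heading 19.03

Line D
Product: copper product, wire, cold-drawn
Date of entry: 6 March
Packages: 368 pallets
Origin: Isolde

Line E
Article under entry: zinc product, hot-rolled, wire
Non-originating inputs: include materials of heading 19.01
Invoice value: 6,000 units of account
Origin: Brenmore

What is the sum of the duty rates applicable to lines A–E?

Line A: zinc → 19.01; tubes → 19.01.03; clad → 19.01.03.01. Scheduled 26%. Belmark agreement on 19.04.03: 19.01.03.01 not covered; Belmark agreement on 19.01.03: CTH met → 4% available; preferential 4%. → 4%.
Line B: zinc → 19.01; tubes → 19.01.03; cold-drawn → 19.01.03.02. Scheduled 4%. Rothland agreement on 19.01.02.02: 19.01.03.02 not covered. → 4%.
Line C: non-alloy steel → 19.03; wire → 19.03.03; cold-drawn → 19.03.03.01. Scheduled 22%. Belmark agreement on 19.04.03: 19.03.03.01 not covered; Belmark agreement on 19.01.03: 19.03.03.01 not covered. → 22%.
Line D: copper → 19.04; wire → 19.04.02; cold-drawn → 19.04.02.01. Scheduled 17%. No special measure applies. → 17%.
Line E: zinc → 19.01; wire → 19.01.01; hot-rolled → 19.01.01.01. Scheduled 30%. Brenmore agreement on 19.04.02.02: 19.01.01.01 not covered. → 30%.
Sum: 4% + 4% + 22% + 17% + 30% = 77%.

77%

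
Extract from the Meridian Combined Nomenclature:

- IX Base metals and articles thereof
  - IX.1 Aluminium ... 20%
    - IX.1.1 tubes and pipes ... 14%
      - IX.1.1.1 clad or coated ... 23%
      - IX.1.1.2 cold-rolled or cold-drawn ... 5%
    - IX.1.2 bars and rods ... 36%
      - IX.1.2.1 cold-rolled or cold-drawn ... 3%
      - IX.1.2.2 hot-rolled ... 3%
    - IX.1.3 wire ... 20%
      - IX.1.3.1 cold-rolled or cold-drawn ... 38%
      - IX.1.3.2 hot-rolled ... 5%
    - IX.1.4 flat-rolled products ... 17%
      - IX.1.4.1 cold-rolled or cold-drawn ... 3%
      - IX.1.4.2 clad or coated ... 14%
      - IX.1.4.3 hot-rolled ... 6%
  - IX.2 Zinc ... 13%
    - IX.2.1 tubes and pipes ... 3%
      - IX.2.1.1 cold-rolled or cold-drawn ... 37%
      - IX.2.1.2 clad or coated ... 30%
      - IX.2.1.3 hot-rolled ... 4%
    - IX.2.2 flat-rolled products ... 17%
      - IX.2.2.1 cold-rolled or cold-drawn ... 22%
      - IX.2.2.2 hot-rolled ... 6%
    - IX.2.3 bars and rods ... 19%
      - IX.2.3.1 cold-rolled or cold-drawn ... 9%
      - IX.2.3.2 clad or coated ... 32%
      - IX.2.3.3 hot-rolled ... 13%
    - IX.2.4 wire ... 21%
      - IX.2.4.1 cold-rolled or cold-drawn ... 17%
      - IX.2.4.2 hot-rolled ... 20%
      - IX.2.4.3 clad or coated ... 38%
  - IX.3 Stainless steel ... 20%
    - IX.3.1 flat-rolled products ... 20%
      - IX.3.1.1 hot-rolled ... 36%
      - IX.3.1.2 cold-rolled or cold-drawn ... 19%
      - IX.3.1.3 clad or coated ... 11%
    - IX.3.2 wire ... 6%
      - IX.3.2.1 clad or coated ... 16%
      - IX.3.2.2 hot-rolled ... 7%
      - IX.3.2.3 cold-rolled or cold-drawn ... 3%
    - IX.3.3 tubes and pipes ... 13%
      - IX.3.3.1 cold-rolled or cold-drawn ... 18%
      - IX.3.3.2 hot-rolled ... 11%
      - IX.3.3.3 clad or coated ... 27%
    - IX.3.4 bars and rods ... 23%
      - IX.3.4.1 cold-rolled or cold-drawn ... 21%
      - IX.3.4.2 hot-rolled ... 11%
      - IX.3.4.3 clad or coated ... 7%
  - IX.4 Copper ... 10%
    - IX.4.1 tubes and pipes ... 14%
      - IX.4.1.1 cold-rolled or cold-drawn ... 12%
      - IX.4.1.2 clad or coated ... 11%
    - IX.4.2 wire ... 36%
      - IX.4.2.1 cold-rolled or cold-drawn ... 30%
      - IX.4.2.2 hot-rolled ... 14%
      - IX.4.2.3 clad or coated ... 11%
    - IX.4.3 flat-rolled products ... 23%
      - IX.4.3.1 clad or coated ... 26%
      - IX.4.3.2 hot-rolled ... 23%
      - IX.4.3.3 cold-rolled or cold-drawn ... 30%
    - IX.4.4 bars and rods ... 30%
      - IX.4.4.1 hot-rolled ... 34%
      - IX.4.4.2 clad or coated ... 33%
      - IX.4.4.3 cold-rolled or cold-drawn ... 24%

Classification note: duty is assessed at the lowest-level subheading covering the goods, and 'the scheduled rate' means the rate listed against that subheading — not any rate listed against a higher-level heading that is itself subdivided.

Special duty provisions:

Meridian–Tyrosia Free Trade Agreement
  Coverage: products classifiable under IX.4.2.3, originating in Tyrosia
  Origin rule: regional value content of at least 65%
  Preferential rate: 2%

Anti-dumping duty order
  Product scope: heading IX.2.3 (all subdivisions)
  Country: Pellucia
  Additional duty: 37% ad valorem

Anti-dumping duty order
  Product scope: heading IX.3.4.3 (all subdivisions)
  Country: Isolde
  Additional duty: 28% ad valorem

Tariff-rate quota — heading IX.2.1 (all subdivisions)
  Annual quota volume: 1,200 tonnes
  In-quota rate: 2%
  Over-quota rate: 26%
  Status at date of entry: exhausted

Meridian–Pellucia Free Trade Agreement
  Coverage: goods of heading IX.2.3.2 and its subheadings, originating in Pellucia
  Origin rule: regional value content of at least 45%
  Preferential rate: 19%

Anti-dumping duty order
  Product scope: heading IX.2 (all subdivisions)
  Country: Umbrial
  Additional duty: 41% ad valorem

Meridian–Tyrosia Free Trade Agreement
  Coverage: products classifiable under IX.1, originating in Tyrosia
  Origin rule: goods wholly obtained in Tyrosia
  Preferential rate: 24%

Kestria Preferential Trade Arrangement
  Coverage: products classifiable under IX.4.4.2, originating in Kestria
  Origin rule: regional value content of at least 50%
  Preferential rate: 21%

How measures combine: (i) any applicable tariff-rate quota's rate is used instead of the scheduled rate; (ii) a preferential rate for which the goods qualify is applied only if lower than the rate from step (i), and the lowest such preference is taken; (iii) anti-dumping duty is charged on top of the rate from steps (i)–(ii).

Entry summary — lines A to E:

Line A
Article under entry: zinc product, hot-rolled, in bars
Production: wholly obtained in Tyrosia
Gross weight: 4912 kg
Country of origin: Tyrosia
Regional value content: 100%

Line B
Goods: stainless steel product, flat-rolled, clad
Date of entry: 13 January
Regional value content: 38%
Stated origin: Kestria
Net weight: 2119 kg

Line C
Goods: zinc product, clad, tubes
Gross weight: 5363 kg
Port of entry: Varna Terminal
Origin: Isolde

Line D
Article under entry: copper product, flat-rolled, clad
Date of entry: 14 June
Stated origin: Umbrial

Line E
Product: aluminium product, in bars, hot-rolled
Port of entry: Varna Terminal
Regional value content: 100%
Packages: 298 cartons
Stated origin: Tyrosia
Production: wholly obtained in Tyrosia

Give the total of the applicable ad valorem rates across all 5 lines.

79%

Line A: zinc → IX.2; in bars → IX.2.3; hot-rolled → IX.2.3.3. Scheduled 13%. Tyrosia agreement on IX.4.2.3: IX.2.3.3 not covered; Tyrosia agreement on IX.1: IX.2.3.3 not covered. → 13%.
Line B: stainless steel → IX.3; flat-rolled → IX.3.1; clad → IX.3.1.3. Scheduled 11%. Kestria agreement on IX.4.4.2: IX.3.1.3 not covered. → 11%.
Line C: zinc → IX.2; tubes → IX.2.1; clad → IX.2.1.2. Scheduled 30%. quota on IX.2.1 exhausted → over-quota 26%. → 26%.
Line D: copper → IX.4; flat-rolled → IX.4.3; clad → IX.4.3.1. Scheduled 26%. No special measure applies. → 26%.
Line E: aluminium → IX.1; in bars → IX.1.2; hot-rolled → IX.1.2.2. Scheduled 3%. Tyrosia agreement on IX.4.2.3: IX.1.2.2 not covered; Tyrosia agreement on IX.1: wholly obtained → 24% available; preference 24% not lower than 3% → no reduction. → 3%.
Sum: 13% + 11% + 26% + 26% + 3% = 79%.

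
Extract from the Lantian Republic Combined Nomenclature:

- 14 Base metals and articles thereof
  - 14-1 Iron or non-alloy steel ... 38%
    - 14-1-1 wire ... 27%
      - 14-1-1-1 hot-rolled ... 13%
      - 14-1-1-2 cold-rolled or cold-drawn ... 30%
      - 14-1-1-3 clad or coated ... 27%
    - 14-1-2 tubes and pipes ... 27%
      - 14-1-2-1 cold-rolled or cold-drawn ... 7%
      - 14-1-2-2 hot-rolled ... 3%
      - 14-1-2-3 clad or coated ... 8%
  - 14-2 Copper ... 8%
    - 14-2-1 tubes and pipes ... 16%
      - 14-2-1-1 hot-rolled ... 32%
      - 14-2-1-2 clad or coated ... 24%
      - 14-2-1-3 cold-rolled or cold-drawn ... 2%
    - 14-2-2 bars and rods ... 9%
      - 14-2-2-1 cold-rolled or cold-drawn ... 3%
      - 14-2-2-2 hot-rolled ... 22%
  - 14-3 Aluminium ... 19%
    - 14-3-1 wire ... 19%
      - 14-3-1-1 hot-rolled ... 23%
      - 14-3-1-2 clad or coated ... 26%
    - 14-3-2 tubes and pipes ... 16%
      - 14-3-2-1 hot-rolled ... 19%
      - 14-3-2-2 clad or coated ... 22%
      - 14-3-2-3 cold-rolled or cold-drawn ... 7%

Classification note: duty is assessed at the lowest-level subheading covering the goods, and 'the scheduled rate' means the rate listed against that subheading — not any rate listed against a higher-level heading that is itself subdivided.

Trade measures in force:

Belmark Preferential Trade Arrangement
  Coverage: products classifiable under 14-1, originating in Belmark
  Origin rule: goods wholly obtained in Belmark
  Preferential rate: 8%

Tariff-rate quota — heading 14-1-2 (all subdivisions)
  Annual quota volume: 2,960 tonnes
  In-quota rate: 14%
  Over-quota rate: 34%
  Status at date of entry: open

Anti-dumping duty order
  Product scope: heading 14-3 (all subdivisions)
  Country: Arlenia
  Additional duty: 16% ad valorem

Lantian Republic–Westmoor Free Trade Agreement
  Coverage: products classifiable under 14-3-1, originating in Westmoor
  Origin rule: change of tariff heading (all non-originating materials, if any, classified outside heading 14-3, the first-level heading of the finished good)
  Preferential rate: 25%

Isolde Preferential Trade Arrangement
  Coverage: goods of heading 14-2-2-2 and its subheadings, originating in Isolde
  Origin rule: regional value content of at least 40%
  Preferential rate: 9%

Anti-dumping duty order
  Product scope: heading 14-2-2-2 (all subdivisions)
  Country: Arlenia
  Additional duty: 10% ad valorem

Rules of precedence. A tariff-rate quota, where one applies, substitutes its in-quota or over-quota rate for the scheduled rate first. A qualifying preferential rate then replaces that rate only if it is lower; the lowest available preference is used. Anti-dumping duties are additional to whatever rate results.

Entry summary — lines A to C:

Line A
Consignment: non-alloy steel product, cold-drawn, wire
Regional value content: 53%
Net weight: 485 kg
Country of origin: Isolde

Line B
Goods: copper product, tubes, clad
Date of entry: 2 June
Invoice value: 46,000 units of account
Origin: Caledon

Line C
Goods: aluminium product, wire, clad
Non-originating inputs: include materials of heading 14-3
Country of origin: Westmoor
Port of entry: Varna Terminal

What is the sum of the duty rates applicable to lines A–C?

Line A: non-alloy steel → 14-1; wire → 14-1-1; cold-drawn → 14-1-1-2. Scheduled 30%. Isolde agreement on 14-2-2-2: 14-1-1-2 not covered. → 30%.
Line B: copper → 14-2; tubes → 14-2-1; clad → 14-2-1-2. Scheduled 24%. No special measure applies. → 24%.
Line C: aluminium → 14-3; wire → 14-3-1; clad → 14-3-1-2. Scheduled 26%. Westmoor agreement on 14-3-1: CTH not met. → 26%.
Sum: 30% + 24% + 26% = 80%.

80%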